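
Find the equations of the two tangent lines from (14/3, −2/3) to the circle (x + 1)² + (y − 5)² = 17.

A line y − (−2/3) = m(x − (14/3)) is tangent when its distance from (−1, 5) is √17:
[m·(−17/3) − (17/3)]² = 17(m² + 1)
4m² + 17m + 4 = 0, so m = −4 or m = −1/4.
With m = −4: 4x + y = 18. With m = −1/4: x + 4y = 2.

4x + y = 18 and x + 4y = 2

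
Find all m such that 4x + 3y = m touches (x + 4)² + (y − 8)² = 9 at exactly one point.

m = −7 or m = 23

Tangency holds when the distance from the centre (−4, 8) to the line equals the radius 3:
|4·(−4) + 3·8 − m| / √25 = 3
|m − (8)| = 3·5, so m = 23 or m = −7.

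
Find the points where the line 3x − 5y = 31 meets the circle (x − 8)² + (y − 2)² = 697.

Substitute y = (−31 + 3x)/5:
34x² − 646x − 14144 = 0  ⟹  x² − 19x − 416 = 0
x = 32 or x = −13, giving (32, 13) and (−13, −14).

(−13, −14) and (32, 13)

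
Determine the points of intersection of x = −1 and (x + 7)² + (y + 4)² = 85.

(−1, −11) and (−1, 3)

The line gives x = −1. Substituting into the circle:
y² + 8y − 33 = 0
y = 3 or y = −11, giving (−1, 3) and (−1, −11).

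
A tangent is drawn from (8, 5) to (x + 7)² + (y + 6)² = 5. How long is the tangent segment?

The centre is (−7, −6) and r = √5. The square of the distance from P to the centre is 225 + 121 = 346.
The tangent meets the radius at right angles, so tangent² = |PO|² − r² = 346 − 5 = 341.

√341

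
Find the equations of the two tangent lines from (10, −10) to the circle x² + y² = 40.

3x + y = 20 and x + 3y = −20

Write the tangent as mx − y + (−10 − m·(10)) = 0 and set its distance from the centre to 2√10:
[m·(−10) − (10)]² = 40(m² + 1)
3m² + 10m + 3 = 0, so m = −3 or m = −1/3.
With m = −3: 3x + y = 20. With m = −1/3: x + 3y = −20.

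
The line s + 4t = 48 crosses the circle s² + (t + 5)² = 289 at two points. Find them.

(0, 12) and (8, 10)

Substitute t = (48 − s)/4:
17s² − 136s = 0  ⟹  s² − 8s = 0
s = 8 or s = 0, giving (8, 10) and (0, 12).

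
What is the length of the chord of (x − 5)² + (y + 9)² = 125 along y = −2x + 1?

10√5

Centre (5, −9), r² = 125. Perpendicular distance d from centre to line = |0| / √5 = 0/√5.
Half the chord is √(r² − d²) = √(125), so the full chord is 10√5.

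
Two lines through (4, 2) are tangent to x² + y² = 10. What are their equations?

3x − y = 10 and x + 3y = 10

Let a tangent through (4, 2) have slope m. Its distance from (0, 0) must equal √10:
[m·(−4) − (−2)]² = 10(m² + 1)
3m² − 8m − 3 = 0, so m = 3 or m = −1/3.
With m = 3: 3x − y = 10. With m = −1/3: x + 3y = 10.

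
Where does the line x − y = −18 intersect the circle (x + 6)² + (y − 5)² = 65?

Substitute y = x + 18:
2x² + 38x + 140 = 0  ⟹  x² + 19x + 70 = 0
x = −5 or x = −14, giving (−5, 13) and (−14, 4).

(−14, 4) and (−5, 13)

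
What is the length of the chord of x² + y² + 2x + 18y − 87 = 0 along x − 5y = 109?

√26

Express y = (−109 + x)/5 and substitute into the circle:
26x² − 78x − 104 = 0  ⟹  x² − 3x − 4 = 0
x = 4 or x = −1, giving (4, −21) and (−1, −22).
|(4, −21) − (−1, −22)| = √((5)² + (1)²) = √26.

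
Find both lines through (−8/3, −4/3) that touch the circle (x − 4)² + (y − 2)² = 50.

Write the tangent as mx − y + (−4/3 − m·(−8/3)) = 0 and set its distance from the centre to 5√2:
(20/3m − (10/3))² = 50(m² + 1)
m² + 8m + 7 = 0, so m = −7 or m = −1.
With m = −7: 7x + y = −20. With m = −1: x + y = −4.

7x + y = −20 and x + y = −4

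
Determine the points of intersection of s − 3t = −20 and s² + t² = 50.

From the line, t = (20 + s)/3. Substituting:
10s² + 40s − 50 = 0  ⟹  s² + 4s − 5 = 0
s = 1 or s = −5, giving (1, 7) and (−5, 5).

(−5, 5) and (1, 7)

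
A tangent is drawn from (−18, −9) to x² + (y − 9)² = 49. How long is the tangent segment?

√599

The centre is (0, 9) and r = 7. The square of the distance from P to the centre is 324 + 324 = 648.
By the tangent–radius right angle, tangent length = √(|PO|² − r²) = √599.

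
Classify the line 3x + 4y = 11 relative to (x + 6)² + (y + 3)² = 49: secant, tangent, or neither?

Substituting the line into the circle gives 25x² + 54x + 321 = 0.
Δ = 2916 − 32100 = −29184.
No real roots: the line does not meet the circle.

neither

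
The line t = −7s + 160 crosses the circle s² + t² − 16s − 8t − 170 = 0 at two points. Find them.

(21, 13) and (23, −1)

Substitute t = −7s + 160:
50s² − 2200s + 24150 = 0  ⟹  s² − 44s + 483 = 0
s = 23 or s = 21, giving (23, −1) and (21, 13).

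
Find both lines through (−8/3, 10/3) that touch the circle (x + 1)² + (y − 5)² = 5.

Write the tangent as mx − y + (10/3 − m·(−8/3)) = 0 and set its distance from the centre to √5:
(5/3m − (5/3))² = 5(m² + 1)
2m² + 5m + 2 = 0, so m = −1/2 or m = −2.
With m = −1/2: x + 2y = 4. With m = −2: 2x + y = −2.

x + 2y = 4 and 2x + y = −2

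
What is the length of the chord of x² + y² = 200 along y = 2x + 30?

The distance from (0, 0) to the line is 30/√5, and r² = 200.
Chord = 2√(r² − d²) = 2·√(20) = 4√5.

4√5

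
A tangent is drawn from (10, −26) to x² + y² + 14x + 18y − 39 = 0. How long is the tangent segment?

Centre (−7, −9), r² = 169. |PO|² = (17)² + (−17)² = 578.
By the tangent–radius right angle, tangent length = √(|PO|² − r²) = √409.

√409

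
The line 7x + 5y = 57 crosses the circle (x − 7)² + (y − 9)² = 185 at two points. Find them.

Substitute y = (57 − 7x)/5:
74x² − 518x − 3256 = 0  ⟹  x² − 7x − 44 = 0
x = 11 or x = −4, giving (11, −4) and (−4, 17).

(−4, 17) and (11, −4)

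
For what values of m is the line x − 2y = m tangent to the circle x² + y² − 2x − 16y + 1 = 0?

m = −15 ± 8√5

Tangency holds when the distance from the centre (1, 8) to the line equals the radius 8:
|1·1 − 2·8 − m| / √5 = 8
|m − (−15)| = 8√5.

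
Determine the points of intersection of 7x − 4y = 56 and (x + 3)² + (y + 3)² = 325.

(−4, −21) and (12, 7)

Substitute y = (−56 + 7x)/4:
65x² − 520x − 3120 = 0  ⟹  x² − 8x − 48 = 0
x = 12 or x = −4, giving (12, 7) and (−4, −21).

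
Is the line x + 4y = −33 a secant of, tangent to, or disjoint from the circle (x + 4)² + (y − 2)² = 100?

Substituting the line into the circle gives 17x² + 210x + 337 = 0.
Δ = 44100 − 22916 = 21184.
Two real roots: the line is a secant.

secant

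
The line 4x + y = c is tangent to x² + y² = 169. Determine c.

The line touches the circle iff its distance from (0, 0) is 13:
|4·0 + 1·0 − c| / √17 = 13
|c| = 13√17.

c = ±13√17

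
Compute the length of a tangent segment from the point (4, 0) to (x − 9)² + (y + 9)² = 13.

√93

The centre is (9, −9) and r = √13. The square of the distance from P to the centre is 25 + 81 = 106.
Power of the point: PT² = |PO|² − r² = 93, so PT = √93.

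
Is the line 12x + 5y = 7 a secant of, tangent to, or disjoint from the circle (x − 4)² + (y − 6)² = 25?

disjoint

Substituting the line into the circle gives 169x² + 352x + 304 = 0.
Discriminant = (352)² − 4·169·(304) = −81600 < 0.
No real roots: the line does not meet the circle.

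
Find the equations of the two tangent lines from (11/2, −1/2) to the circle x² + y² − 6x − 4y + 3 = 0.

A line y − (−1/2) = m(x − (11/2)) is tangent when its distance from (3, 2) is √10:
(−5/2m − (5/2))² = 10(m² + 1)
3m² − 10m + 3 = 0, so m = 3 or m = 1/3.
With m = 3: 3x − y = 17. With m = 1/3: x − 3y = 7.

3x − y = 17 and x − 3y = 7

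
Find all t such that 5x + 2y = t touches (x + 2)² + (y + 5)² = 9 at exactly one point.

Tangency holds when the distance from the centre (−2, −5) to the line equals the radius 3:
|5·(−2) + 2·(−5) − t| / √29 = 3
|t − (−20)| = 3√29.

t = −20 ± 3√29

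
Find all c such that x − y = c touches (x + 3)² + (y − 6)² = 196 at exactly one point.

c = −9 ± 14√2

For a tangent, require d(centre, line) = r = 14.
|1·(−3) − 1·6 − c| / √2 = 14
|c − (−9)| = 14√2.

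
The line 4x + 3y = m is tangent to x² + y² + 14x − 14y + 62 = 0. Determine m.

The line touches the circle iff its distance from (−7, 7) is 6:
|4·(−7) + 3·7 − m| / √25 = 6
|m − (−7)| = 6·5, so m = 23 or m = −37.

m = −37 or m = 23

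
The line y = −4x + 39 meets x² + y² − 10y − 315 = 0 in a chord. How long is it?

From the line, y = −4x + 39. Substituting:
17x² − 272x + 816 = 0  ⟹  x² − 16x + 48 = 0
x = 12 or x = 4, giving (12, −9) and (4, 23).
|(12, −9) − (4, 23)| = √((8)² + (−32)²) = 8√17.

8√17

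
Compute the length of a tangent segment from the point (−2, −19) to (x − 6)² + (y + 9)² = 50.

√114

With centre O = (6, −9), |OP|² = 164 and r² = 50.
Power of the point: PT² = |PO|² − r² = 114, so PT = √114.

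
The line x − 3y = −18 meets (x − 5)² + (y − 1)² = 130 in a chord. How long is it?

From the line, y = (18 + x)/3. Substituting:
10x² − 60x − 720 = 0  ⟹  x² − 6x − 72 = 0
x = 12 or x = −6, giving (12, 10) and (−6, 4).
|(12, 10) − (−6, 4)| = √((18)² + (6)²) = 6√10.

6√10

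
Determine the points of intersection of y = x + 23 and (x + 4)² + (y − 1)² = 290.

(−21, 2) and (−5, 18)

Express y = x + 23 and substitute into the circle:
2x² + 52x + 210 = 0  ⟹  x² + 26x + 105 = 0
x = −5 or x = −21, giving (−5, 18) and (−21, 2).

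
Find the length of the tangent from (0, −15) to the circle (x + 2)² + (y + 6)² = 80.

The centre is (−2, −6) and r = 4√5. The square of the distance from P to the centre is 4 + 81 = 85.
Power of the point: PT² = |PO|² − r² = 5, so PT = √5.

√5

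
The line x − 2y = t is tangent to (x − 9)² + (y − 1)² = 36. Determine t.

Tangency holds when the distance from the centre (9, 1) to the line equals the radius 6:
|1·9 − 2·1 − t| / √5 = 6
|t − (7)| = 6√5.

t = 7 ± 6√5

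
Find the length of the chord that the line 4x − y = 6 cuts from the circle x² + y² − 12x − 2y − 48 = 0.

4√17

Substitute y = 4x − 6:
17x² − 68x = 0  ⟹  x² − 4x = 0
x = 4 or x = 0, giving (4, 10) and (0, −6).
Chord length = distance between (4, 10) and (0, −6) = √272 = 4√17.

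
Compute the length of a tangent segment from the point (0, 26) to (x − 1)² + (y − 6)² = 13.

2√97

With centre O = (1, 6), |OP|² = 401 and r² = 13.
By the tangent–radius right angle, tangent length = √(|PO|² − r²) = √388 = 2√97.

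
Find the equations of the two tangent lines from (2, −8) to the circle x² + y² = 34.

5x − 3y = 34 and 3x + 5y = −34

Write the tangent as mx − y + (−8 − m·(2)) = 0 and set its distance from the centre to √34:
[m·(−2) − (8)]² = 34(m² + 1)
15m² − 16m − 15 = 0, so m = 5/3 or m = −3/5.
With m = 5/3: 5x − 3y = 34. With m = −3/5: 3x + 5y = −34.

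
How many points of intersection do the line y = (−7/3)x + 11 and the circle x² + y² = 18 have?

Substituting the line into the circle gives 58x² − 462x + 927 = 0.
Discriminant = (−462)² − 4·58·(927) = −1620 < 0.
No real roots: the line does not meet the circle.

0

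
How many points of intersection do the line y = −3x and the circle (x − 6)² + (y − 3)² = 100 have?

2

d² = (3·6 + 1·3 − (0))²/10 = 441/10; r² = 100.
Since d² < r², the line cuts the circle twice.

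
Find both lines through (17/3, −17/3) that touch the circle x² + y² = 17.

x + 4y = −17 and 4x + y = 17

A line y − (−17/3) = m(x − (17/3)) is tangent when its distance from (0, 0) is √17:
[m·(−17/3) − (17/3)]² = 17(m² + 1)
4m² + 17m + 4 = 0, so m = −1/4 or m = −4.
With m = −1/4: x + 4y = −17. With m = −4: 4x + y = 17.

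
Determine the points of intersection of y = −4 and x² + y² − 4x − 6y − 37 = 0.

(1, −4) and (3, −4)

From the line, y = −4. Substituting:
x² − 4x + 3 = 0
x = 3 or x = 1, giving (3, −4) and (1, −4).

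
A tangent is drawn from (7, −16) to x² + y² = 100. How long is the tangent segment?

The centre is (0, 0) and r = 10. The square of the distance from P to the centre is 49 + 256 = 305.
Power of the point: PT² = |PO|² − r² = 205, so PT = √205.

√205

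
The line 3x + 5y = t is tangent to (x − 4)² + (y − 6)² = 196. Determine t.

t = 42 ± 14√34

The line touches the circle iff its distance from (4, 6) is 14:
|3·4 + 5·6 − t| / √34 = 14
|t − (42)| = 14√34.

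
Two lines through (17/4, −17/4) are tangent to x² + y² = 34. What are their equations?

3x − 5y = 34 and 5x − 3y = 34

Let a tangent through (17/4, −17/4) have slope m. Its distance from (0, 0) must equal √34:
[m·(−17/4) − (17/4)]² = 34(m² + 1)
15m² − 34m + 15 = 0, so m = 3/5 or m = 5/3.
With m = 3/5: 3x − 5y = 34. With m = 5/3: 5x − 3y = 34.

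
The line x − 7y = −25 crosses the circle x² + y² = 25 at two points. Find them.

Substitute y = (25 + x)/7:
50x² + 50x − 600 = 0  ⟹  x² + x − 12 = 0
x = 3 or x = −4, giving (3, 4) and (−4, 3).

(−4, 3) and (3, 4)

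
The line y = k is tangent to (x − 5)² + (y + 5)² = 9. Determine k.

Tangency holds when the distance from the centre (5, −5) to the line equals the radius 3:
|0·5 + 1·(−5) − k| / √1 = 3
|k − (−5)| = 3, so k = −2 or k = −8.

k = −8 or k = −2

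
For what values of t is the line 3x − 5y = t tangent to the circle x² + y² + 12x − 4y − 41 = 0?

t = −28 ± 9√34

Tangency holds when the distance from the centre (−6, 2) to the line equals the radius 9:
|3·(−6) − 5·2 − t| / √34 = 9
|t − (−28)| = 9√34.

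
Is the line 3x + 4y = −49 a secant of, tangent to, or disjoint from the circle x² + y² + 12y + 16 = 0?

disjoint

d² = (3·0 + 4·(−6) − (−49))²/25 = 25; r² = 20.
Since d² > r², the line lies outside the circle.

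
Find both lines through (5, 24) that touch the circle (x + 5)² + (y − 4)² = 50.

x − y = −19 and 7x − y = 11

A line y − (24) = m(x − (5)) is tangent when its distance from (−5, 4) is 5√2:
(−10m − (−20))² = 50(m² + 1)
m² − 8m + 7 = 0, so m = 1 or m = 7.
Through (5, 24) these give x − y = −19 and 7x − y = 11.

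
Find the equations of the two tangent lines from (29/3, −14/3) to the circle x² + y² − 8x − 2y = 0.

x + 4y = −9 and 4x + y = 34

Let a tangent through (29/3, −14/3) have slope m. Its distance from (4, 1) must equal √17:
(−17/3m − (17/3))² = 17(m² + 1)
4m² + 17m + 4 = 0, so m = −1/4 or m = −4.
Through (29/3, −14/3) these give x + 4y = −9 and 4x + y = 34.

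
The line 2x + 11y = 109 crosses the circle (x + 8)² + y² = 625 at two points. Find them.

(−28, 15) and (16, 7)

Express y = (109 − 2x)/11 and substitute into the circle:
125x² + 1500x − 56000 = 0  ⟹  x² + 12x − 448 = 0
x = 16 or x = −28, giving (16, 7) and (−28, 15).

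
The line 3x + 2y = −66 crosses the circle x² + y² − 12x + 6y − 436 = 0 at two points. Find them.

(−14, −12) and (−10, −18)

From the line, y = (−66 − 3x)/2. Substituting:
13x² + 312x + 1820 = 0  ⟹  x² + 24x + 140 = 0
x = −10 or x = −14, giving (−10, −18) and (−14, −12).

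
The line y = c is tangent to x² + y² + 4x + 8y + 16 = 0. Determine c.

c = −6 or c = −2

Tangency holds when the distance from the centre (−2, −4) to the line equals the radius 2:
|0·(−2) + 1·(−4) − c| / √1 = 2
|c − (−4)| = 2, so c = −2 or c = −6.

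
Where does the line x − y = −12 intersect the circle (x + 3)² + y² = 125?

Express y = x + 12 and substitute into the circle:
2x² + 30x + 28 = 0  ⟹  x² + 15x + 14 = 0
x = −1 or x = −14, giving (−1, 11) and (−14, −2).

(−14, −2) and (−1, 11)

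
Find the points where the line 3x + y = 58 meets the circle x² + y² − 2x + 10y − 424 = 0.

Express y = −3x + 58 and substitute into the circle:
10x² − 380x + 3520 = 0  ⟹  x² − 38x + 352 = 0
x = 22 or x = 16, giving (22, −8) and (16, 10).

(16, 10) and (22, −8)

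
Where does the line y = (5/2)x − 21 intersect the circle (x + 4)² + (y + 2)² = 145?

Express y = (−42 + 5x)/2 and substitute into the circle:
29x² − 348x + 928 = 0  ⟹  x² − 12x + 32 = 0
x = 8 or x = 4, giving (8, −1) and (4, −11).

(4, −11) and (8, −1)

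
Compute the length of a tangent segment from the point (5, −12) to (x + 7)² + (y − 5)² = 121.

2√78

The centre is (−7, 5) and r = 11. The square of the distance from P to the centre is 144 + 289 = 433.
By the tangent–radius right angle, tangent length = √(|PO|² − r²) = √312 = 2√78.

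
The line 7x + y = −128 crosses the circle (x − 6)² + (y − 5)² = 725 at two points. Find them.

Substitute y = −7x − 128:
50x² + 1850x + 17000 = 0  ⟹  x² + 37x + 340 = 0
x = −17 or x = −20, giving (−17, −9) and (−20, 12).

(−20, 12) and (−17, −9)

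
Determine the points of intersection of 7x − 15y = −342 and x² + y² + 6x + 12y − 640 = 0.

Express y = (342 + 7x)/15 and substitute into the circle:
274x² + 7398x + 34524 = 0  ⟹  x² + 27x + 126 = 0
x = −6 or x = −21, giving (−6, 20) and (−21, 13).

(−21, 13) and (−6, 20)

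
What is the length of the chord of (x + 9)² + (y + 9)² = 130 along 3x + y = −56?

The distance from (−9, −9) to the line is 20/√10, and r² = 130.
Chord = 2√(r² − d²) = 2·√(90) = 6√10.

6√10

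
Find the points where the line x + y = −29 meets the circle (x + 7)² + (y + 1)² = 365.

(−26, −3) and (−9, −20)

Substitute y = −x − 29:
2x² + 70x + 468 = 0  ⟹  x² + 35x + 234 = 0
x = −9 or x = −26, giving (−9, −20) and (−26, −3).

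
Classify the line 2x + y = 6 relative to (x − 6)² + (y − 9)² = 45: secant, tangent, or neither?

Substituting the line into the circle gives 5x² = 0.
Δ = 0 − 0 = 0.
A repeated root: the line is tangent.

tangent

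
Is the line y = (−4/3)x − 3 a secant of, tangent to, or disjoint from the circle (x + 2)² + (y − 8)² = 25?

tangent

Substituting the line into the circle gives 25x² + 300x + 900 = 0.
Δ = 90000 − 90000 = 0.
A repeated root: the line is tangent.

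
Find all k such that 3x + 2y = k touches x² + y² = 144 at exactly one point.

For a tangent, require d(centre, line) = r = 12.
|3·0 + 2·0 − k| / √13 = 12
|k| = 12√13.

k = ±12√13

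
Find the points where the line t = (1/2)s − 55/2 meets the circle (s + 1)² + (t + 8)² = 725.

(−11, −33) and (25, −15)

Express t = (−55 + s)/2 and substitute into the circle:
5s² − 70s − 1375 = 0  ⟹  s² − 14s − 275 = 0
s = 25 or s = −11, giving (25, −15) and (−11, −33).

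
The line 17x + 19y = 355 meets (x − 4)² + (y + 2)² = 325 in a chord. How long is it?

The distance from (4, −2) to the line is 325/√650, and r² = 325.
Half the chord is √(r² − d²) = √(325/2), so the full chord is 5√26.

5√26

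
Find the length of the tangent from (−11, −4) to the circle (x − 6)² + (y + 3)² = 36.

The centre is (6, −3) and r = 6. The square of the distance from P to the centre is 289 + 1 = 290.
Power of the point: PT² = |PO|² − r² = 254, so PT = √254.

√254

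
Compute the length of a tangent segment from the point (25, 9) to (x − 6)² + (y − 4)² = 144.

11√2

Centre (6, 4), r² = 144. |PO|² = (19)² + (5)² = 386.
The tangent meets the radius at right angles, so tangent² = |PO|² − r² = 386 − 144 = 242.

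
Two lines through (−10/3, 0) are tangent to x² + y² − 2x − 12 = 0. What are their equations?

3x + 2y = −10 and 3x − 2y = −10

Let a tangent through (−10/3, 0) have slope m. Its distance from (1, 0) must equal √13:
[m·(13/3) − (0)]² = 13(m² + 1)
4m² − 9 = 0, so m = −3/2 or m = 3/2.
With m = −3/2: 3x + 2y = −10. With m = 3/2: 3x − 2y = −10.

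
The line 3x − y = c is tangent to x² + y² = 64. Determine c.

c = ±8√10

Tangency holds when the distance from the centre (0, 0) to the line equals the radius 8:
|3·0 − 1·0 − c| / √10 = 8
|c| = 8√10.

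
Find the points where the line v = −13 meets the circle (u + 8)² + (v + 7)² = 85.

(−15, −13) and (−1, −13)

Substitute v = −13:
u² + 16u + 15 = 0
u = −1 or u = −15, giving (−1, −13) and (−15, −13).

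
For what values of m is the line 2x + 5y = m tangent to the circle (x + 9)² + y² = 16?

m = −18 ± 4√29

For a tangent, require d(centre, line) = r = 4.
|2·(−9) + 5·0 − m| / √29 = 4
|m − (−18)| = 4√29.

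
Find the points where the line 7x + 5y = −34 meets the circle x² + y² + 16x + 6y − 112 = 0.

From the line, y = (−34 − 7x)/5. Substituting:
74x² + 666x − 2664 = 0  ⟹  x² + 9x − 36 = 0
x = 3 or x = −12, giving (3, −11) and (−12, 10).

(−12, 10) and (3, −11)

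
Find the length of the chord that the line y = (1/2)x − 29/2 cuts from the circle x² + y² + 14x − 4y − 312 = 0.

6√5

From the line, y = (−29 + x)/2. Substituting:
5x² − 10x − 175 = 0  ⟹  x² − 2x − 35 = 0
x = 7 or x = −5, giving (7, −11) and (−5, −17).
Chord length = distance between (7, −11) and (−5, −17) = √180 = 6√5.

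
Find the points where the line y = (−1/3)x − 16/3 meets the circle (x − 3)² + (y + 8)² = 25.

Substitute y = (−16 − x)/3:
10x² − 70x − 80 = 0  ⟹  x² − 7x − 8 = 0
x = 8 or x = −1, giving (8, −8) and (−1, −5).

(−1, −5) and (8, −8)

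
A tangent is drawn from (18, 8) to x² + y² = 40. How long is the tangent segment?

2√87

Centre (0, 0), r² = 40. |PO|² = (18)² + (8)² = 388.
By the tangent–radius right angle, tangent length = √(|PO|² − r²) = √348 = 2√87.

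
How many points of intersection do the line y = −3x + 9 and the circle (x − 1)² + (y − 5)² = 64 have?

Substituting the line into the circle gives 10x² − 26x − 47 = 0.
Δ = 676 − (−1880) = 2556.
Two real roots: the line is a secant.

2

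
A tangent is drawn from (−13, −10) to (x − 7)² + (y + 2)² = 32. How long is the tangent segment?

12√3

Centre (7, −2), r² = 32. |PO|² = (−20)² + (−8)² = 464.
By the tangent–radius right angle, tangent length = √(|PO|² − r²) = √432 = 12√3.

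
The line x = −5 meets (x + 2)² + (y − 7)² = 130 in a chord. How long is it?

22

The line gives x = −5. Substituting into the circle:
y² − 14y − 72 = 0
y = 18 or y = −4, giving (−5, 18) and (−5, −4).
Chord length = distance between (−5, 18) and (−5, −4) = √484 = 22.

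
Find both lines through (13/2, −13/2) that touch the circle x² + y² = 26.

x + 5y = −26 and 5x + y = 26

A line y − (−13/2) = m(x − (13/2)) is tangent when its distance from (0, 0) is √26:
(−13/2m − (13/2))² = 26(m² + 1)
5m² + 26m + 5 = 0, so m = −1/5 or m = −5.
With m = −1/5: x + 5y = −26. With m = −5: 5x + y = 26.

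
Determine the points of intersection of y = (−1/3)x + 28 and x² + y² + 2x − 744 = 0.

(3, 27) and (12, 24)

Substitute y = (84 − x)/3:
10x² − 150x + 360 = 0  ⟹  x² − 15x + 36 = 0
x = 12 or x = 3, giving (12, 24) and (3, 27).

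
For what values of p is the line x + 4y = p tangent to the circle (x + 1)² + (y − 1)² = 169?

Tangency holds when the distance from the centre (−1, 1) to the line equals the radius 13:
|1·(−1) + 4·1 − p| / √17 = 13
|p − (3)| = 13√17.

p = 3 ± 13√17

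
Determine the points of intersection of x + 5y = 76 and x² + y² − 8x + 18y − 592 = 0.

From the line, y = (76 − x)/5. Substituting:
26x² − 442x − 2184 = 0  ⟹  x² − 17x − 84 = 0
x = 21 or x = −4, giving (21, 11) and (−4, 16).

(−4, 16) and (21, 11)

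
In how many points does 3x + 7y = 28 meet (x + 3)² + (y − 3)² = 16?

2

d² = (3·(−3) + 7·3 − (28))²/58 = 128/29; r² = 16.
Since d² < r², the line cuts the circle twice.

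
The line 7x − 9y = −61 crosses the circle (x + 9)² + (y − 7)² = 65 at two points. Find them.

(−10, −1) and (−1, 6)

From the line, y = (61 + 7x)/9. Substituting:
130x² + 1430x + 1300 = 0  ⟹  x² + 11x + 10 = 0
x = −1 or x = −10, giving (−1, 6) and (−10, −1).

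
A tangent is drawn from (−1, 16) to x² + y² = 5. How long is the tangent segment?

Centre (0, 0), r² = 5. |PO|² = (−1)² + (16)² = 257.
The tangent meets the radius at right angles, so tangent² = |PO|² − r² = 257 − 5 = 252.

6√7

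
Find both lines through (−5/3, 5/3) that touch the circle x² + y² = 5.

x − 2y = −5 and 2x − y = −5

Write the tangent as mx − y + (5/3 − m·(−5/3)) = 0 and set its distance from the centre to √5:
(5/3m − (−5/3))² = 5(m² + 1)
2m² − 5m + 2 = 0, so m = 1/2 or m = 2.
With m = 1/2: x − 2y = −5. With m = 2: 2x − y = −5.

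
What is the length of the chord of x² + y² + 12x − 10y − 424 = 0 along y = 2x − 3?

18√5

Centre (−6, 5), r² = 485. Perpendicular distance d from centre to line = |−20| / √5 = 20/√5.
Chord = 2√(r² − d²) = 2·√(405) = 18√5.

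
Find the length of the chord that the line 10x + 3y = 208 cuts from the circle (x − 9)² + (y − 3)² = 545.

Substitute y = (208 − 10x)/3:
109x² − 4142x + 35425 = 0  ⟹  x² − 38x + 325 = 0
x = 25 or x = 13, giving (25, −14) and (13, 26).
Chord length = distance between (25, −14) and (13, 26) = √1744 = 4√109.

4√109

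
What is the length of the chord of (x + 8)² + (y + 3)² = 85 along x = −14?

The line gives x = −14. Substituting into the circle:
y² + 6y − 40 = 0
y = 4 or y = −10, giving (−14, 4) and (−14, −10).
Chord length = distance between (−14, 4) and (−14, −10) = √196 = 14.

14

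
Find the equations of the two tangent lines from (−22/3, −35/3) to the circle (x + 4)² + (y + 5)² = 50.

Let a tangent through (−22/3, −35/3) have slope m. Its distance from (−4, −5) must equal 5√2:
[m·(10/3) − (20/3)]² = 50(m² + 1)
7m² + 8m + 1 = 0, so m = −1/7 or m = −1.
With m = −1/7: x + 7y = −89. With m = −1: x + y = −19.

x + 7y = −89 and x + y = −19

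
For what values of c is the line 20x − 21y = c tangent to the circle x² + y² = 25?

For a tangent, require d(centre, line) = r = 5.
|20·0 − 21·0 − c| / √841 = 5
|c| = 5·29, so c = 145 or c = −145.

c = −145 or c = 145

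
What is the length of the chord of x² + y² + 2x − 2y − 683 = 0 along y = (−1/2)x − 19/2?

Centre (−1, 1), r² = 685. Perpendicular distance d from centre to line = |20| / √5 = 20/√5.
Half the chord is √(r² − d²) = √(605), so the full chord is 22√5.

22√5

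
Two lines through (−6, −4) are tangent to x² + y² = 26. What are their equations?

Let a tangent through (−6, −4) have slope m. Its distance from (0, 0) must equal √26:
(6m − (4))² = 26(m² + 1)
5m² − 24m − 5 = 0, so m = 5 or m = −1/5.
Through (−6, −4) these give 5x − y = −26 and x + 5y = −26.

5x − y = −26 and x + 5y = −26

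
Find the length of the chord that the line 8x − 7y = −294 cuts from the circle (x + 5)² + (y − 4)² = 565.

2√113

The distance from (−5, 4) to the line is 226/√113, and r² = 565.
Chord = 2√(r² − d²) = 2·√(113) = 2√113.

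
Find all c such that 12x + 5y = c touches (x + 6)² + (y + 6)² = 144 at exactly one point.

For a tangent, require d(centre, line) = r = 12.
|12·(−6) + 5·(−6) − c| / √169 = 12
|c − (−102)| = 12·13, so c = 54 or c = −258.

c = −258 or c = 54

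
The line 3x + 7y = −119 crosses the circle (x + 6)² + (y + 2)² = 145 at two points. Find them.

(−14, −11) and (−7, −14)

Express y = (−119 − 3x)/7 and substitute into the circle:
58x² + 1218x + 5684 = 0  ⟹  x² + 21x + 98 = 0
x = −7 or x = −14, giving (−7, −14) and (−14, −11).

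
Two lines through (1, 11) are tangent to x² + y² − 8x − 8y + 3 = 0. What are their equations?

Write the tangent as mx − y + (11 − m·(1)) = 0 and set its distance from the centre to √29:
[m·(3) − (−7)]² = 29(m² + 1)
10m² − 21m − 10 = 0, so m = 5/2 or m = −2/5.
Through (1, 11) these give 5x − 2y = −17 and 2x + 5y = 57.

5x − 2y = −17 and 2x + 5y = 57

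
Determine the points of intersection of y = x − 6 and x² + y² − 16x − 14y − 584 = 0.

Express y = x − 6 and substitute into the circle:
2x² − 42x − 464 = 0  ⟹  x² − 21x − 232 = 0
x = 29 or x = −8, giving (29, 23) and (−8, −14).

(−8, −14) and (29, 23)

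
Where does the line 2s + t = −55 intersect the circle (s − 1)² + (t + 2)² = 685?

From the line, t = −2s − 55. Substituting:
5s² + 210s + 2125 = 0  ⟹  s² + 42s + 425 = 0
s = −17 or s = −25, giving (−17, −21) and (−25, −5).

(−25, −5) and (−17, −21)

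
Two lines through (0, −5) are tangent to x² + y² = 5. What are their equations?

2x + y = −5 and 2x − y = 5

Write the tangent as mx − y + (−5 − m·(0)) = 0 and set its distance from the centre to √5:
(0m − (5))² = 5(m² + 1)
m² − 4 = 0, so m = −2 or m = 2.
Through (0, −5) these give 2x + y = −5 and 2x − y = 5.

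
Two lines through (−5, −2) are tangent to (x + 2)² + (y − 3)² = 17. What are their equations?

A line y − (−2) = m(x − (−5)) is tangent when its distance from (−2, 3) is √17:
(3m − (5))² = 17(m² + 1)
4m² + 15m − 4 = 0, so m = −4 or m = 1/4.
Through (−5, −2) these give 4x + y = −22 and x − 4y = 3.

4x + y = −22 and x − 4y = 3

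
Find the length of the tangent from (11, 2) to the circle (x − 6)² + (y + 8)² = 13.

The centre is (6, −8) and r = √13. The square of the distance from P to the centre is 25 + 100 = 125.
The tangent meets the radius at right angles, so tangent² = |PO|² − r² = 125 − 13 = 112.

4√7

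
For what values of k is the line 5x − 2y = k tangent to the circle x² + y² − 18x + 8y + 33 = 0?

k = 53 ± 8√29

For a tangent, require d(centre, line) = r = 8.
|5·9 − 2·(−4) − k| / √29 = 8
|k − (53)| = 8√29.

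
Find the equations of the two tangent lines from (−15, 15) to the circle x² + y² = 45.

2x + y = −15 and x + 2y = 15

A line y − (15) = m(x − (−15)) is tangent when its distance from (0, 0) is 3√5:
(15m − (−15))² = 45(m² + 1)
2m² + 5m + 2 = 0, so m = −2 or m = −1/2.
Through (−15, 15) these give 2x + y = −15 and x + 2y = 15.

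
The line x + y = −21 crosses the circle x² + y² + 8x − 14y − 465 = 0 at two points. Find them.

(−27, 6) and (−5, −16)

From the line, y = −x − 21. Substituting:
2x² + 64x + 270 = 0  ⟹  x² + 32x + 135 = 0
x = −5 or x = −27, giving (−5, −16) and (−27, 6).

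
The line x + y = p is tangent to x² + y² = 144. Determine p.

For a tangent, require d(centre, line) = r = 12.
|1·0 + 1·0 − p| / √2 = 12
|p| = 12√2.

p = ±12√2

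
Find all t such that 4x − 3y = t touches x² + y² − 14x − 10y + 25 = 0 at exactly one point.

t = −22 or t = 48

The line touches the circle iff its distance from (7, 5) is 7:
|4·7 − 3·5 − t| / √25 = 7
|t − (13)| = 7·5, so t = 48 or t = −22.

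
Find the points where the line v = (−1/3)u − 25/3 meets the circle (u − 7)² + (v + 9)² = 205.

Substitute v = (−25 − u)/3:
10u² − 130u − 1400 = 0  ⟹  u² − 13u − 140 = 0
u = 20 or u = −7, giving (20, −15) and (−7, −6).

(−7, −6) and (20, −15)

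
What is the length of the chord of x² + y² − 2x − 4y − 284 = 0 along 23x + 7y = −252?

Express y = (−252 − 23x)/7 and substitute into the circle:
578x² + 12138x + 56644 = 0  ⟹  x² + 21x + 98 = 0
x = −7 or x = −14, giving (−7, −13) and (−14, 10).
|(−7, −13) − (−14, 10)| = √((7)² + (−23)²) = 17√2.

17√2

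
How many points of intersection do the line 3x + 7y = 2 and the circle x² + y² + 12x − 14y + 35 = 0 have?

d² = (3·(−6) + 7·7 − (2))²/58 = 29/2; r² = 50.
Since d² < r², the line cuts the circle twice.

2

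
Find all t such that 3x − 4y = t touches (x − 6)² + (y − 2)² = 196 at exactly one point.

t = −60 or t = 80

Tangency holds when the distance from the centre (6, 2) to the line equals the radius 14:
|3·6 − 4·2 − t| / √25 = 14
|t − (10)| = 14·5, so t = 80 or t = −60.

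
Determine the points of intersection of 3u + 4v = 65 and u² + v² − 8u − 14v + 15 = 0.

(3, 14) and (11, 8)

Substitute v = (65 − 3u)/4:
25u² − 350u + 825 = 0  ⟹  u² − 14u + 33 = 0
u = 11 or u = 3, giving (11, 8) and (3, 14).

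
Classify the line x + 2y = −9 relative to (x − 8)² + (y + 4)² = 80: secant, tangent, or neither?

secant

Centre (8, −4), r² = 80. Distance² from centre to line = (9)²/5 = 81/5.
Since d² < r², the line cuts the circle twice.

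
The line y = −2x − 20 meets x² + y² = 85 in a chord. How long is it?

Express y = −2x − 20 and substitute into the circle:
5x² + 80x + 315 = 0  ⟹  x² + 16x + 63 = 0
x = −7 or x = −9, giving (−7, −6) and (−9, −2).
Chord length = distance between (−7, −6) and (−9, −2) = √20 = 2√5.

2√5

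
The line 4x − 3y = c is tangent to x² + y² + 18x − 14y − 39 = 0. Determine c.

The line touches the circle iff its distance from (−9, 7) is 13:
|4·(−9) − 3·7 − c| / √25 = 13
|c − (−57)| = 13·5, so c = 8 or c = −122.

c = −122 or c = 8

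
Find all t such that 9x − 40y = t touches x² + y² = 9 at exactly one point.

t = −123 or t = 123

The line touches the circle iff its distance from (0, 0) is 3:
|9·0 − 40·0 − t| / √1681 = 3
|t| = 3·41, so t = 123 or t = −123.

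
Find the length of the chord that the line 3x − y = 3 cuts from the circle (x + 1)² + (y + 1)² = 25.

The distance from (−1, −1) to the line is 5/√10, and r² = 25.
Half the chord is √(r² − d²) = √(45/2), so the full chord is 3√10.

3√10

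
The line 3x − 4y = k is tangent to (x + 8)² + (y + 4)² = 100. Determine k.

The line touches the circle iff its distance from (−8, −4) is 10:
|3·(−8) − 4·(−4) − k| / √25 = 10
|k − (−8)| = 10·5, so k = 42 or k = −58.

k = −58 or k = 42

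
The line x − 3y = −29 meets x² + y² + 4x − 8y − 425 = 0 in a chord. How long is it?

The distance from (−2, 4) to the line is 15/√10, and r² = 445.
Chord = 2√(r² − d²) = 2·√(845/2) = 13√10.

13√10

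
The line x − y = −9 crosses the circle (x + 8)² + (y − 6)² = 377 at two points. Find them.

(−19, −10) and (8, 17)

Express y = x + 9 and substitute into the circle:
2x² + 22x − 304 = 0  ⟹  x² + 11x − 152 = 0
x = 8 or x = −19, giving (8, 17) and (−19, −10).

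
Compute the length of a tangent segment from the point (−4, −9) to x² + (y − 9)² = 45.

√295

Centre (0, 9), r² = 45. |PO|² = (−4)² + (−18)² = 340.
The tangent meets the radius at right angles, so tangent² = |PO|² − r² = 340 − 45 = 295.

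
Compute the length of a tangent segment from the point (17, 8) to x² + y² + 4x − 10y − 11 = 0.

With centre O = (−2, 5), |OP|² = 370 and r² = 40.
The tangent meets the radius at right angles, so tangent² = |PO|² − r² = 370 − 40 = 330.

√330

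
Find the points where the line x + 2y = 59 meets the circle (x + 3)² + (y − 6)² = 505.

From the line, y = (59 − x)/2. Substituting:
5x² − 70x + 225 = 0  ⟹  x² − 14x + 45 = 0
x = 9 or x = 5, giving (9, 25) and (5, 27).

(5, 27) and (9, 25)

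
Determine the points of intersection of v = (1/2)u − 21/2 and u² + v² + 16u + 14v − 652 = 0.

(−29, −25) and (19, −1)

Substitute v = (−21 + u)/2:
5u² + 50u − 2755 = 0  ⟹  u² + 10u − 551 = 0
u = 19 or u = −29, giving (19, −1) and (−29, −25).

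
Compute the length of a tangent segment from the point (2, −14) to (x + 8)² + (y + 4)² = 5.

With centre O = (−8, −4), |OP|² = 200 and r² = 5.
Power of the point: PT² = |PO|² − r² = 195, so PT = √195.

√195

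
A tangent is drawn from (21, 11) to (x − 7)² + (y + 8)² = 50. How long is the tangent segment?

13√3

The centre is (7, −8) and r = 5√2. The square of the distance from P to the centre is 196 + 361 = 557.
Power of the point: PT² = |PO|² − r² = 507, so PT = 13√3.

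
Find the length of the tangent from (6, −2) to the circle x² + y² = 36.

With centre O = (0, 0), |OP|² = 40 and r² = 36.
Power of the point: PT² = |PO|² − r² = 4, so PT = 2.

2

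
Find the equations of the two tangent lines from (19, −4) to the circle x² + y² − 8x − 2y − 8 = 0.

y = −4 and 3x + 4y = 41

Let a tangent through (19, −4) have slope m. Its distance from (4, 1) must equal 5:
(−15m − (5))² = 25(m² + 1)
4m² + 3m = 0, so m = 0 or m = −3/4.
Through (19, −4) these give y = −4 and 3x + 4y = 41.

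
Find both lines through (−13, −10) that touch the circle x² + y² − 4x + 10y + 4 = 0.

Write the tangent as mx − y + (−10 − m·(−13)) = 0 and set its distance from the centre to 5:
(15m − (5))² = 25(m² + 1)
4m² − 3m = 0, so m = 3/4 or m = 0.
Through (−13, −10) these give 3x − 4y = 1 and y = −10.

3x − 4y = 1 and y = −10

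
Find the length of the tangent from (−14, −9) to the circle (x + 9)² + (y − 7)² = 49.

2√58

The centre is (−9, 7) and r = 7. The square of the distance from P to the centre is 25 + 256 = 281.
Power of the point: PT² = |PO|² − r² = 232, so PT = 2√58.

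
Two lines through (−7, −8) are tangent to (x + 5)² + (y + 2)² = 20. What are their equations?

A line y − (−8) = m(x − (−7)) is tangent when its distance from (−5, −2) is 2√5:
(2m − (6))² = 20(m² + 1)
2m² + 3m − 2 = 0, so m = −2 or m = 1/2.
Through (−7, −8) these give 2x + y = −22 and x − 2y = 9.

2x + y = −22 and x − 2y = 9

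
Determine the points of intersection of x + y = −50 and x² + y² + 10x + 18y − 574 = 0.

(−27, −23) and (−19, −31)

Substitute y = −x − 50:
2x² + 92x + 1026 = 0  ⟹  x² + 46x + 513 = 0
x = −19 or x = −27, giving (−19, −31) and (−27, −23).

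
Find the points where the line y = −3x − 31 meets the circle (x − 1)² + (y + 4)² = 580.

(−15, 14) and (−1, −28)

From the line, y = −3x − 31. Substituting:
10x² + 160x + 150 = 0  ⟹  x² + 16x + 15 = 0
x = −1 or x = −15, giving (−1, −28) and (−15, 14).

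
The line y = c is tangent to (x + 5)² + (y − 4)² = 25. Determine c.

For a tangent, require d(centre, line) = r = 5.
|0·(−5) + 1·4 − c| / √1 = 5
|c − (4)| = 5, so c = 9 or c = −1.

c = −1 or c = 9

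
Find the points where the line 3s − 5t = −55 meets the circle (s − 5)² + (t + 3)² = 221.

(−5, 8) and (0, 11)

Substitute t = (55 + 3s)/5:
34s² + 170s = 0  ⟹  s² + 5s = 0
s = 0 or s = −5, giving (0, 11) and (−5, 8).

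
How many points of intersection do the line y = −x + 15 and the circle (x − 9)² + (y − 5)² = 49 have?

Substituting the line into the circle gives 2x² − 38x + 132 = 0.
Discriminant = (−38)² − 4·2·(132) = 388 > 0.
Two real roots: the line is a secant.

2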